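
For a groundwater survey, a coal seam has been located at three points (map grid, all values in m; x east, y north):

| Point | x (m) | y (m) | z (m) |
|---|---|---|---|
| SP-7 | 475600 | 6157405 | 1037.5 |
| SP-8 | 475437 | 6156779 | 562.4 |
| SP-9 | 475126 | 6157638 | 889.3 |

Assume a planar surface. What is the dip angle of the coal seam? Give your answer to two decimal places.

Let the plane be z = a·x + b·y + c.
SP-8−SP-7: −163a − 626b = −475.1;  SP-9−SP-7: −474a + 233b = −148.2.
Solving gives a = 0.60792, b = 0.60065.
Gradient magnitude |∇z| = √(a² + b²) = √(0.36956 + 0.36079) = 0.85460.
True dip = arctan(0.85460) = 40.52°, dipping toward SW (azimuth ≈ 225°).

40.52°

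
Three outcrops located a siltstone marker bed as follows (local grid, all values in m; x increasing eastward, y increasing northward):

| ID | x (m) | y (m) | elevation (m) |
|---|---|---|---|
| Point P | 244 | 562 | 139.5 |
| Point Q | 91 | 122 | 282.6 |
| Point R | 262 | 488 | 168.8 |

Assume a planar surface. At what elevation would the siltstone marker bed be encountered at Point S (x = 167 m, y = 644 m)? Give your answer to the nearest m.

100 m

Let the plane be z = a·x + b·y + c.
Point Q−Point P: −153a − 440b = 143.1;  Point R−Point P: 18a − 74b = 29.3.
Solving gives a = 0.11967, b = −0.36684.
Then c = 139.5 − a·244 − b·562 = 316.46.
At (167, 644): z = 20.0 − 236.2 + 316.46 = 100.2 m.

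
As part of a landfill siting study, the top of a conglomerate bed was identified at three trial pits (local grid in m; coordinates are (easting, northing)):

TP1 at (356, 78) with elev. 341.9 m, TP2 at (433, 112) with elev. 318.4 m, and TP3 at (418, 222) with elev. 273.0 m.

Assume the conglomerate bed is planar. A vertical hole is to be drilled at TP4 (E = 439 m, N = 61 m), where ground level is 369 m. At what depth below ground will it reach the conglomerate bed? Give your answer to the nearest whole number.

29 m

Two edge vectors: TP1→TP2 = (77, 34, -23.5), TP1→TP3 = (62, 144, -68.9).
Normal n = (TP1→TP2) × (TP1→TP3) = (1041.4, 3848.3, 8980).
So ∂z/∂E = −n_x/n_z = −0.11597 and ∂z/∂N = −n_y/n_z = −0.42854.
Intercept c from TP1: 341.9 + 41.28 + 33.43 = 416.61.
At (439, 61): z_contact = −50.9 − 26.1 + 416.61 = 339.6 m.
Depth below ground = 369 − 339.6 = 29 m.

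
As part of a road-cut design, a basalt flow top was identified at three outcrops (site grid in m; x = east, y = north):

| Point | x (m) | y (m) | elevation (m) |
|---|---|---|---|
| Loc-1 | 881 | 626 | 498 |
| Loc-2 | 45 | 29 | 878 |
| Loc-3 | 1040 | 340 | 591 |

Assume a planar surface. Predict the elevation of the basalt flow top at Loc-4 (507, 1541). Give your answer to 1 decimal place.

Let the plane be z = a·x + b·y + c.
Loc-2−Loc-1: −836a − 597b = 380;  Loc-3−Loc-1: 159a − 286b = 93.
Solving gives a = −0.159150, b = −0.413653.
Then c = 498 − a·881 − b·626 = 897.16.
At (507, 1541): z = −80.7 − 637.4 + 897.16 = 179.0 m.

179.0 m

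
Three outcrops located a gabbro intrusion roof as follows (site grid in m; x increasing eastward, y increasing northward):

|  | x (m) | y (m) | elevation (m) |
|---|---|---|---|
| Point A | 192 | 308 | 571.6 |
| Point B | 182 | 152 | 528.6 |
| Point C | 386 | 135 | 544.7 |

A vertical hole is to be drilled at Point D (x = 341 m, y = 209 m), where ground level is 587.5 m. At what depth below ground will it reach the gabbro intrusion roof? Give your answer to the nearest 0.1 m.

Let the plane be z = a·x + b·y + c.
Point B−Point A: −10a − 156b = −43;  Point C−Point A: 194a − 173b = −26.9.
Solving gives a = 0.10135, b = 0.26914.
Then c = 571.6 − a·192 − b·308 = 469.24.
At (341, 209): z_contact = 34.56 + 56.25 + 469.24 = 560.06 m.
Depth below ground = 587.5 − 560.06 = 27.4 m.

27.4 m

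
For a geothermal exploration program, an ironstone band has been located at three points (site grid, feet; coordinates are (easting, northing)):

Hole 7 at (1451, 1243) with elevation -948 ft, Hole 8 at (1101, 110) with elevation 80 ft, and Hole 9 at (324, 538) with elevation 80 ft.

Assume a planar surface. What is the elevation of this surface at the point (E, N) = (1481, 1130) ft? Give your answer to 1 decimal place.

Let the plane be z = a·E + b·N + c.
Hole 8−Hole 7: −350a − 1133b = 1028;  Hole 9−Hole 7: −1127a − 705b = 1028.
Solving gives a = −0.427110, b = −0.775385.
Then c = -948 − a·1451 − b·1243 = 635.54.
At (1481, 1130): z = −632.6 − 876.2 + 635.54 = -873.2 ft.

-873.2 ft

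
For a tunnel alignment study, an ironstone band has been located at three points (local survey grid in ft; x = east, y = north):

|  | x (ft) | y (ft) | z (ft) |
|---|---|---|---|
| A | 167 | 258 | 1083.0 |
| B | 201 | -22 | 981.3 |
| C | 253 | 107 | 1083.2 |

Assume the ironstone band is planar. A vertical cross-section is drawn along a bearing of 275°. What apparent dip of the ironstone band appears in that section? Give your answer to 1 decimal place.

Let the plane be z = a·x + b·y + c.
B−A: 34a − 280b = −101.7;  C−A: 86a − 151b = 0.2.
Solving gives a = 0.81351, b = 0.46200.
Unit vector along 275° is (sin 275°, cos 275°) = (-0.9962, 0.0872).
Slope in that direction = a·(-0.9962) + b·(0.0872) = −0.77015.
Apparent dip = arctan|0.77015| = 37.6° (true dip is 43.1°, so apparent ≤ true as expected).

37.6°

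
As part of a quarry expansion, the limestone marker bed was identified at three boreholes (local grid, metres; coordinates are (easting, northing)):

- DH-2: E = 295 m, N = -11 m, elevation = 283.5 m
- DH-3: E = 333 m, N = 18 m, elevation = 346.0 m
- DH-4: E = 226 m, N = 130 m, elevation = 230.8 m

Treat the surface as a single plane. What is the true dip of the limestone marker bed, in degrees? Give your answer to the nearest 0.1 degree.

55.2°

Let the plane be z = a·E + b·N + c.
DH-3−DH-2: 38a + 29b = 62.5;  DH-4−DH-2: −69a + 141b = −52.7.
Solving gives a = 1.40519, b = 0.31389.
Gradient magnitude |∇z| = √(a² + b²) = √(1.97456 + 0.09853) = 1.43982.
True dip = arctan(1.43982) = 55.2°, dipping toward WSW (azimuth ≈ 257°).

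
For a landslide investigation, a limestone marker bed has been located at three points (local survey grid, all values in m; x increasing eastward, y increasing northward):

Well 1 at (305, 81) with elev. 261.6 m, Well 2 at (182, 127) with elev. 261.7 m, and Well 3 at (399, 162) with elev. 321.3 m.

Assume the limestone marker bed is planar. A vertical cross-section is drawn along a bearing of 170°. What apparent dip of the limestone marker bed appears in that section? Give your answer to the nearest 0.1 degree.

Let the plane be z = a·x + b·y + c.
Well 2−Well 1: −123a + 46b = 0.1;  Well 3−Well 1: 94a + 81b = 59.7.
Solving gives a = 0.19165, b = 0.51463.
Unit vector along 170° is (sin 170°, cos 170°) = (0.1736, -0.9848).
Slope in that direction = a·(0.1736) + b·(-0.9848) = −0.47353.
Apparent dip = arctan|0.47353| = 25.3° (true dip is 28.8°, so apparent ≤ true as expected).

25.3°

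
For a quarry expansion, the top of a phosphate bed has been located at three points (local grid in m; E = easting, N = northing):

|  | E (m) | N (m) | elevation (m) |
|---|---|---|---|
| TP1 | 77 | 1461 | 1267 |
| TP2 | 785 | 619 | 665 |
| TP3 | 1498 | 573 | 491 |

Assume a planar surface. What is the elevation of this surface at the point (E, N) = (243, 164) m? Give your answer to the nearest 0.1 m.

533.2 m

Two edge vectors: TP1→TP2 = (708, -842, -602), TP1→TP3 = (1421, -888, -776).
Normal n = (TP1→TP2) × (TP1→TP3) = (118816, -306034, 567778).
So ∂z/∂E = −n_x/n_z = −0.209265 and ∂z/∂N = −n_y/n_z = 0.539003.
Intercept c from TP1: 1267 + 16.11 − 787.48 = 495.63.
At (243, 164): z = −50.9 + 88.4 + 495.63 = 533.2 m.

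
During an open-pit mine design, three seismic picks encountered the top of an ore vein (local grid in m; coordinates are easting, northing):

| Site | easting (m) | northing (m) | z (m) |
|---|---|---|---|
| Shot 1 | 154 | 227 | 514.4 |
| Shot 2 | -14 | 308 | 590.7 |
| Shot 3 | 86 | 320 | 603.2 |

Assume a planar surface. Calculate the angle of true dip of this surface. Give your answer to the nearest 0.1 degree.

43.9°

Two edge vectors: Shot 1→Shot 2 = (-168, 81, 76.3), Shot 1→Shot 3 = (-68, 93, 88.8).
Normal n = (Shot 1→Shot 2) × (Shot 1→Shot 3) = (96.9, 9730, -10116).
So ∂z/∂easting = −n_x/n_z = 0.00958 and ∂z/∂northing = −n_y/n_z = 0.96184.
Gradient magnitude |∇z| = √(a² + b²) = √(0.00009 + 0.92514) = 0.96189.
True dip = arctan(0.96189) = 43.9°, dipping toward S (azimuth ≈ 181°).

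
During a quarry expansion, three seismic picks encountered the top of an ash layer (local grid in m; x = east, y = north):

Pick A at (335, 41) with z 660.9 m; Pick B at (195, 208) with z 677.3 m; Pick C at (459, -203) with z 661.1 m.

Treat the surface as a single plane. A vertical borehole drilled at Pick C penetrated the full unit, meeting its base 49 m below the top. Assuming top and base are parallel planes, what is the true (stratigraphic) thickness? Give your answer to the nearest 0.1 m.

Two edge vectors: Pick A→Pick B = (-140, 167, 16.4), Pick A→Pick C = (124, -244, 0.2).
Normal n = (Pick A→Pick B) × (Pick A→Pick C) = (4035, 2061.6, 13452).
So ∂z/∂x = −n_x/n_z = −0.29996 and ∂z/∂y = −n_y/n_z = −0.15326.
|∇z| = √(a²+b²) = 0.33684, so dip δ = arctan(0.33684) = 18.62°.
True thickness = vertical thickness × cos δ = 49 × cos 18.62° = 46.4 m.

46.4 m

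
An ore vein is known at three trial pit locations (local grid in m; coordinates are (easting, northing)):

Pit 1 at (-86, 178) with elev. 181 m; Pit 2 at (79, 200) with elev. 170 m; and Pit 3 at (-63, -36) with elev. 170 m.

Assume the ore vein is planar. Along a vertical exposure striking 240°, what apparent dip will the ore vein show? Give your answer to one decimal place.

Let the plane be z = a·E + b·N + c.
Pit 2−Pit 1: 165a + 22b = −11;  Pit 3−Pit 1: 23a − 214b = −11.
Solving gives a = −0.07248, b = 0.04361.
Unit vector along 240° is (sin 240°, cos 240°) = (-0.8660, -0.5000).
Slope in that direction = a·(-0.8660) + b·(-0.5000) = 0.04096.
Apparent dip = arctan|0.04096| = 2.3° (true dip is 4.8°, so apparent ≤ true as expected).

2.3°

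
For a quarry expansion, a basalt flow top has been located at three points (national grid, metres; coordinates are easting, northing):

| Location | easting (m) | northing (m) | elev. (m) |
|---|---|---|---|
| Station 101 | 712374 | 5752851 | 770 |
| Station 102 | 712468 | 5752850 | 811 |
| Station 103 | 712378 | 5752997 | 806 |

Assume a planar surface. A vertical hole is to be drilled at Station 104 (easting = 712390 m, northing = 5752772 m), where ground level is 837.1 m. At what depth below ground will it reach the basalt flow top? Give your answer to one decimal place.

Two edge vectors: Station 101→Station 102 = (94, -1, 41), Station 101→Station 103 = (4, 146, 36).
Normal n = (Station 101→Station 102) × (Station 101→Station 103) = (-6022, -3220, 13728).
So ∂z/∂easting = −n_x/n_z = 0.438665501 and ∂z/∂northing = −n_y/n_z = 0.234557110.
Intercept c from Station 101: 770 − 312493.90 − 1349372.10 = −1661096.00.
At (712390, 5752772): z_contact = 312500.92 + 1349353.57 − 1661096.00 = 758.49 m.
Depth below ground = 837.1 − 758.49 = 78.6 m.

78.6 m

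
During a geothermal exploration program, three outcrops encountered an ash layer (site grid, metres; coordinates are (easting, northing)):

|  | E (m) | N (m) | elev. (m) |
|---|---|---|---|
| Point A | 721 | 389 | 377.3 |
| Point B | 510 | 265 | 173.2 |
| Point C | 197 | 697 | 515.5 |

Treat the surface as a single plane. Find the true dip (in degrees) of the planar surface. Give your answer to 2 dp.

47.85°

Two edge vectors: Point A→Point B = (-211, -124, -204.1), Point A→Point C = (-524, 308, 138.2).
Normal n = (Point A→Point B) × (Point A→Point C) = (45726, 136108.6, -129964).
So ∂z/∂E = −n_x/n_z = 0.35184 and ∂z/∂N = −n_y/n_z = 1.04728.
Gradient magnitude |∇z| = √(a² + b²) = √(0.12379 + 1.09679) = 1.10480.
True dip = arctan(1.10480) = 47.85°, dipping toward SSW (azimuth ≈ 199°).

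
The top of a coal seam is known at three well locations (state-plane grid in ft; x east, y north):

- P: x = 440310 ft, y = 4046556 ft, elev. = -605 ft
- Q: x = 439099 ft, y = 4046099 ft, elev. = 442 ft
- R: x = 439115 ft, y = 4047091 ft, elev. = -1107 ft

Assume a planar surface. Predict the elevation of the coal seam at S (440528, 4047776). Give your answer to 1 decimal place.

Let the plane be z = a·x + b·y + c.
Q−P: −1211a − 457b = 1047;  R−P: −1195a + 535b = −502.
Solving gives a = −0.276994137, b = −1.557024288.
Then c = -605 − a·440310 − b·4046556 = 6421944.26.
At (440528, 4047776): z = −122023.7 − 6302485.5 + 6421944.26 = -2565.0 ft.

-2565.0 ft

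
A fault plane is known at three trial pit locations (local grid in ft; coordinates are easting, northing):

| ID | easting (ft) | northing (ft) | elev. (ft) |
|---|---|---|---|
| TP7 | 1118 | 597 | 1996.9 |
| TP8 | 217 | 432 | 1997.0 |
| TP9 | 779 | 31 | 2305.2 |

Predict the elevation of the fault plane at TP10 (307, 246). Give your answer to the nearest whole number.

Let the plane be z = a·easting + b·northing + c.
TP8−TP7: −901a − 165b = 0.1;  TP9−TP7: −339a − 566b = 308.3.
Solving gives a = 0.11192, b = −0.61173.
Then c = 1996.9 − a·1118 − b·597 = 2236.98.
At (307, 246): z = 34.4 − 150.5 + 2236.98 = 2120.9 ft.

2121 ft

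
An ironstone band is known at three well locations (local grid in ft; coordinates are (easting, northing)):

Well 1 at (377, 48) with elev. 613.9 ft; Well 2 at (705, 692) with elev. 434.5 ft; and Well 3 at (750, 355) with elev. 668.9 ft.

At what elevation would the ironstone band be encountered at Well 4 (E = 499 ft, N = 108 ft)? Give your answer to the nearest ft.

Let the plane be z = a·E + b·N + c.
Well 2−Well 1: 328a + 644b = −179.4;  Well 3−Well 1: 373a + 307b = 55.
Solving gives a = 0.64864, b = −0.60894.
Then c = 613.9 − a·377 − b·48 = 398.59.
At (499, 108): z = 323.7 − 65.8 + 398.59 = 656.5 ft.

656 ft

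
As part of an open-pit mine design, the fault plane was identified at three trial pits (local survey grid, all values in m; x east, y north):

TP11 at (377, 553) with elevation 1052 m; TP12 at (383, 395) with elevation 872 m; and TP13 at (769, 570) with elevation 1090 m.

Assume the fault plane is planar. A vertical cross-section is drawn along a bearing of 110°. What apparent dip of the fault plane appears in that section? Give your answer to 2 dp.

19.07°

Let the plane be z = a·x + b·y + c.
TP12−TP11: 6a − 158b = −180;  TP13−TP11: 392a + 17b = 38.
Solving gives a = 0.04745, b = 1.14104.
Unit vector along 110° is (sin 110°, cos 110°) = (0.9397, -0.3420).
Slope in that direction = a·(0.9397) + b·(-0.3420) = −0.34567.
Apparent dip = arctan|0.34567| = 19.07° (true dip is 48.8°, so apparent ≤ true as expected).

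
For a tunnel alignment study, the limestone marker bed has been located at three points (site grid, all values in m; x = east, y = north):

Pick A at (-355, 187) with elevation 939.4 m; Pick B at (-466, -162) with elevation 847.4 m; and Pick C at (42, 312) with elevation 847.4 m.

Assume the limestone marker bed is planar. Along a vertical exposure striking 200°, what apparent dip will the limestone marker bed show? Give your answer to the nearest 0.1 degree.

Two edge vectors: Pick A→Pick B = (-111, -349, -92), Pick A→Pick C = (397, 125, -92).
Normal n = (Pick A→Pick B) × (Pick A→Pick C) = (43608, -46736, 124678).
So ∂z/∂x = −n_x/n_z = −0.34976 and ∂z/∂y = −n_y/n_z = 0.37485.
Unit vector along 200° is (sin 200°, cos 200°) = (-0.3420, -0.9397).
Slope in that direction = a·(-0.3420) + b·(-0.9397) = −0.23262.
Apparent dip = arctan|0.23262| = 13.1° (true dip is 27.1°, so apparent ≤ true as expected).

13.1°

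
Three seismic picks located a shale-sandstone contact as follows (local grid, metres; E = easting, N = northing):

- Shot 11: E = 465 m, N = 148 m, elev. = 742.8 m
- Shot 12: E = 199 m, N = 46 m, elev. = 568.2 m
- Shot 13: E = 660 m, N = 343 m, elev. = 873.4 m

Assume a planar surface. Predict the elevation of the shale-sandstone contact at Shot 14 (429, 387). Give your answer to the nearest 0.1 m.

Let the plane be z = a·E + b·N + c.
Shot 12−Shot 11: −266a − 102b = −174.6;  Shot 13−Shot 11: 195a + 195b = 130.6.
Solving gives a = 0.64809, b = 0.02166.
Then c = 742.8 − a·465 − b·148 = 438.23.
At (429, 387): z = 278.0 + 8.4 + 438.23 = 724.6 m.

724.6 m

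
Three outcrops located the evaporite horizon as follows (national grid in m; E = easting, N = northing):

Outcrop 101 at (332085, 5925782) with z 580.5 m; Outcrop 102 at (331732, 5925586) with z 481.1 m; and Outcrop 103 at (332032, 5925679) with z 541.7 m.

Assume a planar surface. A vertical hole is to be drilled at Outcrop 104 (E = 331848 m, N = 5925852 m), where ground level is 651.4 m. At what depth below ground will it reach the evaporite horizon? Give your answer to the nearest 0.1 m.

72.2 m

Two edge vectors: Outcrop 101→Outcrop 102 = (-353, -196, -99.4), Outcrop 101→Outcrop 103 = (-53, -103, -38.8).
Normal n = (Outcrop 101→Outcrop 102) × (Outcrop 101→Outcrop 103) = (-2633.4, -8428.2, 25971).
So ∂z/∂E = −n_x/n_z = 0.101397713 and ∂z/∂N = −n_y/n_z = 0.324523507.
Intercept c from Outcrop 101: 580.5 − 33672.66 − 1923055.56 = −1956147.72.
At (331848, 5925852): z_contact = 33648.63 + 1923078.27 − 1956147.72 = 579.19 m.
Depth below ground = 651.4 − 579.19 = 72.2 m.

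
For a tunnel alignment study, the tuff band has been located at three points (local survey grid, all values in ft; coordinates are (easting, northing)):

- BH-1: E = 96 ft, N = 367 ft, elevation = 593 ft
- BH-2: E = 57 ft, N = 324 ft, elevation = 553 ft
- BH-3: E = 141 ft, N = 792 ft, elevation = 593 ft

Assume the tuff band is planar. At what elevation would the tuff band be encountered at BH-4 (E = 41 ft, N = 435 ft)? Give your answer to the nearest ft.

Two edge vectors: BH-1→BH-2 = (-39, -43, -40), BH-1→BH-3 = (45, 425, 0).
Normal n = (BH-1→BH-2) × (BH-1→BH-3) = (17000, -1800, -14640).
So ∂z/∂E = −n_x/n_z = 1.16120 and ∂z/∂N = −n_y/n_z = −0.12295.
Intercept c from BH-1: 593 − 111.48 + 45.12 = 526.65.
At (41, 435): z = 47.6 − 53.5 + 526.65 = 520.8 ft.

521 ft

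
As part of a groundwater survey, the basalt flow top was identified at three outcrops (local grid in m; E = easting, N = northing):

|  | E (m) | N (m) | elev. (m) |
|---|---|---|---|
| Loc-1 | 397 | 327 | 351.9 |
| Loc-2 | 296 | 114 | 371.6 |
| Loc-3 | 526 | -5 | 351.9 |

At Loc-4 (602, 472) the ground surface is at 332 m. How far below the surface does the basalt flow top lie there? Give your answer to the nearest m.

Let the plane be z = a·E + b·N + c.
Loc-2−Loc-1: −101a − 213b = 19.7;  Loc-3−Loc-1: 129a − 332b = 0.
Solving gives a = −0.10720, b = −0.04165.
Then c = 351.9 − a·397 − b·327 = 408.08.
At (602, 472): z_contact = −64.5 − 19.7 + 408.08 = 323.9 m.
Depth below ground = 332 − 323.9 = 8 m.

8 m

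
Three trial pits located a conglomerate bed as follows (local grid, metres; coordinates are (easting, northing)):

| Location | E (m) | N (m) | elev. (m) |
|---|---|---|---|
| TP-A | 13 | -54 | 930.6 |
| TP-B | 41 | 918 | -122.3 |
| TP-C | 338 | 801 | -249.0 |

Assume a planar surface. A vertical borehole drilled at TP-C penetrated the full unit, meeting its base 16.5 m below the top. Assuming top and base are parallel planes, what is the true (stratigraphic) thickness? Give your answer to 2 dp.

Let the plane be z = a·E + b·N + c.
TP-B−TP-A: 28a + 972b = −1052.9;  TP-C−TP-A: 325a + 855b = −1179.6.
Solving gives a = −0.84375, b = −1.05892.
|∇z| = √(a²+b²) = 1.35397, so dip δ = arctan(1.35397) = 53.55°.
True thickness = vertical thickness × cos δ = 16.5 × cos 53.55° = 9.80 m.

9.80 m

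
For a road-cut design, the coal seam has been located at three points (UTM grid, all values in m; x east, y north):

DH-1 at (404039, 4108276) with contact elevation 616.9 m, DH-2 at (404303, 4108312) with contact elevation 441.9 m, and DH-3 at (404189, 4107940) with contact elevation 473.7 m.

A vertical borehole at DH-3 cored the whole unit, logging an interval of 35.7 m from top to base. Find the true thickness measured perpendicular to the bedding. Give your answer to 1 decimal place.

29.4 m

Let the plane be z = a·x + b·y + c.
DH-2−DH-1: 264a + 36b = −175;  DH-3−DH-1: 150a − 336b = −143.2.
Solving gives a = −0.67962, b = 0.12279.
|∇z| = √(a²+b²) = 0.69063, so dip δ = arctan(0.69063) = 34.63°.
True thickness = vertical thickness × cos δ = 35.7 × cos 34.63° = 29.4 m.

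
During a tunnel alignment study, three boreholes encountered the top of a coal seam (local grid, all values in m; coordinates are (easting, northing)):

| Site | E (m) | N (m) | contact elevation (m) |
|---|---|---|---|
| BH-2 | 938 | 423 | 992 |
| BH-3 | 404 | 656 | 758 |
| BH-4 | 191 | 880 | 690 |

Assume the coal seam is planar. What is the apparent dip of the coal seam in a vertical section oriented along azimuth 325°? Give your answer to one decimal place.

Two edge vectors: BH-2→BH-3 = (-534, 233, -234), BH-2→BH-4 = (-747, 457, -302).
Normal n = (BH-2→BH-3) × (BH-2→BH-4) = (36572, 13530, -69987).
So ∂z/∂E = −n_x/n_z = 0.52255 and ∂z/∂N = −n_y/n_z = 0.19332.
Unit vector along 325° is (sin 325°, cos 325°) = (-0.5736, 0.8192).
Slope in that direction = a·(-0.5736) + b·(0.8192) = −0.14136.
Apparent dip = arctan|0.14136| = 8.0° (true dip is 29.1°, so apparent ≤ true as expected).

8.0°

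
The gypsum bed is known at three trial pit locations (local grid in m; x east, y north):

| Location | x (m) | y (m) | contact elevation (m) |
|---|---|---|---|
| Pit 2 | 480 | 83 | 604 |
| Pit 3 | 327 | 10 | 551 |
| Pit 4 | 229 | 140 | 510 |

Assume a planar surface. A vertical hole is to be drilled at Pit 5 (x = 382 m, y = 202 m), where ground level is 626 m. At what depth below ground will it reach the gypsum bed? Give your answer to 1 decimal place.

Let the plane be z = a·x + b·y + c.
Pit 3−Pit 2: −153a − 73b = −53;  Pit 4−Pit 2: −251a + 57b = −94.
Solving gives a = 0.36544, b = −0.03990.
Then c = 604 − a·480 − b·83 = 431.90.
At (382, 202): z_contact = 139.60 − 8.06 + 431.90 = 563.44 m.
Depth below ground = 626 − 563.44 = 62.6 m.

62.6 m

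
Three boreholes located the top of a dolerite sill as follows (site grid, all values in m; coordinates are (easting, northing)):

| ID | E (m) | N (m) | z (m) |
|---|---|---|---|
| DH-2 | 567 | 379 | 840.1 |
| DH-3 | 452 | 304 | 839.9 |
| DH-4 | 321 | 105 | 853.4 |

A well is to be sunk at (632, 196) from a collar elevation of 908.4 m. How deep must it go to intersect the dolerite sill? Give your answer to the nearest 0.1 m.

Two edge vectors: DH-2→DH-3 = (-115, -75, -0.2), DH-2→DH-4 = (-246, -274, 13.3).
Normal n = (DH-2→DH-3) × (DH-2→DH-4) = (-1052.3, 1578.7, 13060).
So ∂z/∂E = −n_x/n_z = 0.08057 and ∂z/∂N = −n_y/n_z = −0.12088.
Intercept c from DH-2: 840.1 − 45.69 + 45.81 = 840.23.
At (632, 196): z_contact = 50.92 − 23.69 + 840.23 = 867.46 m.
Depth below ground = 908.4 − 867.46 = 40.9 m.

40.9 m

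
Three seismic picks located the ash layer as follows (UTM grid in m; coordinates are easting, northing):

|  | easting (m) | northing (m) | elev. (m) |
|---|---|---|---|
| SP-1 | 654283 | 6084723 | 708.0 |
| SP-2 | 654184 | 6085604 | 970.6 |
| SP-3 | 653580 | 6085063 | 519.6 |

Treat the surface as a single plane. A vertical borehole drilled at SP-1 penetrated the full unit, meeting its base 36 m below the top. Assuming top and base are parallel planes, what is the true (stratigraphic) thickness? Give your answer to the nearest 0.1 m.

31.4 m

Let the plane be z = a·easting + b·northing + c.
SP-2−SP-1: −99a + 881b = 262.6;  SP-3−SP-1: −703a + 340b = −188.4.
Solving gives a = 0.43584, b = 0.34705.
|∇z| = √(a²+b²) = 0.55713, so dip δ = arctan(0.55713) = 29.12°.
True thickness = vertical thickness × cos δ = 36 × cos 29.12° = 31.4 m.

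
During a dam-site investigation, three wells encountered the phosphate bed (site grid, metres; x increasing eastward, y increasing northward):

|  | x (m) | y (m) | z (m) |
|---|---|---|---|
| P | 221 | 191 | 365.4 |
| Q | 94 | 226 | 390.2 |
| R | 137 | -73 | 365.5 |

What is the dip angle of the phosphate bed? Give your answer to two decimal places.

Two edge vectors: P→Q = (-127, 35, 24.8), P→R = (-84, -264, 0.1).
Normal n = (P→Q) × (P→R) = (6550.7, -2070.5, 36468).
So ∂z/∂x = −n_x/n_z = −0.17963 and ∂z/∂y = −n_y/n_z = 0.05678.
Gradient magnitude |∇z| = √(a² + b²) = √(0.03227 + 0.00322) = 0.18839.
True dip = arctan(0.18839) = 10.67°, dipping toward ESE (azimuth ≈ 108°).

10.67°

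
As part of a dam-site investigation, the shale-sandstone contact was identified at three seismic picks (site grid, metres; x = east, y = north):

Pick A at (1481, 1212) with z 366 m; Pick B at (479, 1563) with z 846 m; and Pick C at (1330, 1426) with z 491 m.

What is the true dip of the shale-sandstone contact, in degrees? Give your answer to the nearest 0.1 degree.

26.1°

Let the plane be z = a·x + b·y + c.
Pick B−Pick A: −1002a + 351b = 480;  Pick C−Pick A: −151a + 214b = 125.
Solving gives a = −0.36453, b = 0.32690.
Gradient magnitude |∇z| = √(a² + b²) = √(0.13288 + 0.10686) = 0.48964.
True dip = arctan(0.48964) = 26.1°, dipping toward SE (azimuth ≈ 132°).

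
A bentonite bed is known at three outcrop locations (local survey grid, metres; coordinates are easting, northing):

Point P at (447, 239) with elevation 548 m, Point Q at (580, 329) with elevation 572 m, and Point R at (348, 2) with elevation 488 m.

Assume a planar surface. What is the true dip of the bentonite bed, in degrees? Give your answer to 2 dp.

13.94°

Two edge vectors: Point P→Point Q = (133, 90, 24), Point P→Point R = (-99, -237, -60).
Normal n = (Point P→Point Q) × (Point P→Point R) = (288, 5604, -22611).
So ∂z/∂easting = −n_x/n_z = 0.01274 and ∂z/∂northing = −n_y/n_z = 0.24784.
Gradient magnitude |∇z| = √(a² + b²) = √(0.00016 + 0.06143) = 0.24817.
True dip = arctan(0.24817) = 13.94°, dipping toward S (azimuth ≈ 183°).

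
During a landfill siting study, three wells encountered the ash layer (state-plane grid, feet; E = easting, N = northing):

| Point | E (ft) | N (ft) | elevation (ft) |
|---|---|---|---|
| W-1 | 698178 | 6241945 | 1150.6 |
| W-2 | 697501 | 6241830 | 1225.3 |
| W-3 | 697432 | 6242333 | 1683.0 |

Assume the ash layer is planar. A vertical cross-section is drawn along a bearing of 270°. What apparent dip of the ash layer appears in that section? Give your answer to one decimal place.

Let the plane be z = a·E + b·N + c.
W-2−W-1: −677a − 115b = 74.7;  W-3−W-1: −746a + 388b = 532.4.
Solving gives a = −0.25888, b = 0.87443.
Unit vector along 270° is (sin 270°, cos 270°) = (-1.0000, -0.0000).
Slope in that direction = a·(-1.0000) + b·(-0.0000) = 0.25888.
Apparent dip = arctan|0.25888| = 14.5° (true dip is 42.4°, so apparent ≤ true as expected).

14.5°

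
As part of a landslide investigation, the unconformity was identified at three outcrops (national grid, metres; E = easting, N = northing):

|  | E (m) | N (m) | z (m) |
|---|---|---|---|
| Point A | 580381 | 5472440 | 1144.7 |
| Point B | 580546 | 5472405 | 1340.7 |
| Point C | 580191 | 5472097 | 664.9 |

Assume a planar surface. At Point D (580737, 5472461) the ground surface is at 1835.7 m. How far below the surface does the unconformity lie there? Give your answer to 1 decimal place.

Let the plane be z = a·E + b·N + c.
Point B−Point A: 165a − 35b = 196;  Point C−Point A: −190a − 343b = −479.8.
Solving gives a = 1.328500277, b = 0.662929876.
Then c = 1144.7 − a·580381 − b·5472440 = −4397735.59.
At (580737, 5472461): z_contact = 771509.27 + 3627857.89 − 4397735.59 = 1631.57 m.
Depth below ground = 1835.7 − 1631.57 = 204.1 m.

204.1 m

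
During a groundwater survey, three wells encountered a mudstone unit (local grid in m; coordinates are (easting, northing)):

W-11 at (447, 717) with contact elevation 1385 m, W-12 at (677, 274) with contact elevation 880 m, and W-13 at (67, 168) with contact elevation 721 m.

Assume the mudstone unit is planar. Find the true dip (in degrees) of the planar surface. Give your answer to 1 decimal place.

Let the plane be z = a·E + b·N + c.
W-12−W-11: 230a − 443b = −505;  W-13−W-11: −380a − 549b = −664.
Solving gives a = 0.05739, b = 1.16975.
Gradient magnitude |∇z| = √(a² + b²) = √(0.00329 + 1.36831) = 1.17116.
True dip = arctan(1.17116) = 49.5°, dipping toward S (azimuth ≈ 183°).

49.5°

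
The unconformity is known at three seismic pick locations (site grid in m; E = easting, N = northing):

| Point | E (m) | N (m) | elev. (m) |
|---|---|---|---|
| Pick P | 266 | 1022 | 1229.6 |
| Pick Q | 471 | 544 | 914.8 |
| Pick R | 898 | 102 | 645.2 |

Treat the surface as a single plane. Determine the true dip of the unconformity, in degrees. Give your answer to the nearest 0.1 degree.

35.1°

Two edge vectors: Pick P→Pick Q = (205, -478, -314.8), Pick P→Pick R = (632, -920, -584.4).
Normal n = (Pick P→Pick Q) × (Pick P→Pick R) = (-10272.8, -79151.6, 113496).
So ∂z/∂E = −n_x/n_z = 0.09051 and ∂z/∂N = −n_y/n_z = 0.69740.
Gradient magnitude |∇z| = √(a² + b²) = √(0.00819 + 0.48636) = 0.70324.
True dip = arctan(0.70324) = 35.1°, dipping toward S (azimuth ≈ 187°).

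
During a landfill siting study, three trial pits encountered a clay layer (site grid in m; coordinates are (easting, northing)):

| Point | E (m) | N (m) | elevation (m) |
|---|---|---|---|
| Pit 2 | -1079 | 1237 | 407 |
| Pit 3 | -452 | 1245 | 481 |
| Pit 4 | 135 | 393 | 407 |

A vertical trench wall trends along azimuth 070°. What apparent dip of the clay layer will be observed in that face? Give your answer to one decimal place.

9.4°

Let the plane be z = a·E + b·N + c.
Pit 3−Pit 2: 627a + 8b = 74;  Pit 4−Pit 2: 1214a − 844b = 0.
Solving gives a = 0.11590, b = 0.16670.
Unit vector along 070° is (sin 70°, cos 70°) = (0.9397, 0.3420).
Slope in that direction = a·(0.9397) + b·(0.3420) = 0.16592.
Apparent dip = arctan|0.16592| = 9.4° (true dip is 11.5°, so apparent ≤ true as expected).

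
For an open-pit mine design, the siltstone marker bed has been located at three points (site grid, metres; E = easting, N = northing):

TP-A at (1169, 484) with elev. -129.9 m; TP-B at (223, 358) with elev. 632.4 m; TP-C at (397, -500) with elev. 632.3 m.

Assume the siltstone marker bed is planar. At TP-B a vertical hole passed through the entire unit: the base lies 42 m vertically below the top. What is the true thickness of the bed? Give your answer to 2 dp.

32.79 m

Two edge vectors: TP-A→TP-B = (-946, -126, 762.3), TP-A→TP-C = (-772, -984, 762.2).
Normal n = (TP-A→TP-B) × (TP-A→TP-C) = (654066, 132545.6, 833592).
So ∂z/∂E = −n_x/n_z = −0.78464 and ∂z/∂N = −n_y/n_z = −0.15901.
|∇z| = √(a²+b²) = 0.80058, so dip δ = arctan(0.80058) = 38.68°.
True thickness = vertical thickness × cos δ = 42 × cos 38.68° = 32.79 m.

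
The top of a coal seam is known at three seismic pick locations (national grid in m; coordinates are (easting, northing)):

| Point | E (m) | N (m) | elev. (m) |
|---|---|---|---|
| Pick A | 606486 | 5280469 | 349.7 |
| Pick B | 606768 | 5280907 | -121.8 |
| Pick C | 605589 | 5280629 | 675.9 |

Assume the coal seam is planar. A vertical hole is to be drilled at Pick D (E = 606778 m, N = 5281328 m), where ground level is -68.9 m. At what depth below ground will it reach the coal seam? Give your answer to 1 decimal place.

376.0 m

Let the plane be z = a·E + b·N + c.
Pick B−Pick A: 282a + 438b = −471.5;  Pick C−Pick A: −897a + 160b = 326.2.
Solving gives a = −0.498430615, b = −0.755576636.
Then c = 349.7 − a·606486 − b·5280469 = 4292439.89.
At (606778, 5281328): z_contact = −302436.73 − 3990448.04 + 4292439.89 = -444.88 m.
Depth below ground = -68.9 − (-444.88) = 376.0 m.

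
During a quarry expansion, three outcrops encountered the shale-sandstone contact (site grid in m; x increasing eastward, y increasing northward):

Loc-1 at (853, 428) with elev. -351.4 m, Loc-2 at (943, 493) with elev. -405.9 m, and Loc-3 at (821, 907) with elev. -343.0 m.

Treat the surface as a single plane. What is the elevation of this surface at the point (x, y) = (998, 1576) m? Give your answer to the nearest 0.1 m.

Two edge vectors: Loc-1→Loc-2 = (90, 65, -54.5), Loc-1→Loc-3 = (-32, 479, 8.4).
Normal n = (Loc-1→Loc-2) × (Loc-1→Loc-3) = (26651.5, 988, 45190).
So ∂z/∂x = −n_x/n_z = −0.589765 and ∂z/∂y = −n_y/n_z = −0.021863.
Intercept c from Loc-1: -351.4 + 503.07 + 9.36 = 161.03.
At (998, 1576): z = −588.6 − 34.5 + 161.03 = -462.0 m.

-462.0 m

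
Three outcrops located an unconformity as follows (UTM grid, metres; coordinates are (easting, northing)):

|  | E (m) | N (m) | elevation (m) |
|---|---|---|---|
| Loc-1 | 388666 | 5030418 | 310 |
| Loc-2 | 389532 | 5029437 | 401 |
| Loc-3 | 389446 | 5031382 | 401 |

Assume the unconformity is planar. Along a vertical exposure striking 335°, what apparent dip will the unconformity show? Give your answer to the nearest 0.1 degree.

2.4°

Let the plane be z = a·E + b·N + c.
Loc-2−Loc-1: 866a − 981b = 91;  Loc-3−Loc-1: 780a + 964b = 91.
Solving gives a = 0.11062, b = 0.00489.
Unit vector along 335° is (sin 335°, cos 335°) = (-0.4226, 0.9063).
Slope in that direction = a·(-0.4226) + b·(0.9063) = −0.04232.
Apparent dip = arctan|0.04232| = 2.4° (true dip is 6.3°, so apparent ≤ true as expected).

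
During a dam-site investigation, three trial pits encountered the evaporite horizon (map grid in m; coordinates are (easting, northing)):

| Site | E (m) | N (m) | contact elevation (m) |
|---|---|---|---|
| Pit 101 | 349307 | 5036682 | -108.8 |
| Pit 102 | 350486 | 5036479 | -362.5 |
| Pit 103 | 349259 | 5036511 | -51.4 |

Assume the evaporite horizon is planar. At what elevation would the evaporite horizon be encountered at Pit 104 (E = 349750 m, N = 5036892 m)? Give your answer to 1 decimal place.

Two edge vectors: Pit 101→Pit 102 = (1179, -203, -253.7), Pit 101→Pit 103 = (-48, -171, 57.4).
Normal n = (Pit 101→Pit 102) × (Pit 101→Pit 103) = (-55034.9, -55497, -211353).
So ∂z/∂E = −n_x/n_z = −0.260393276 and ∂z/∂N = −n_y/n_z = −0.262579665.
Intercept c from Pit 101: -108.8 + 90957.19 + 1322530.27 = 1413378.67.
At (349750, 5036892): z = −91072.5 − 1322585.4 + 1413378.67 = -279.3 m.

-279.3 m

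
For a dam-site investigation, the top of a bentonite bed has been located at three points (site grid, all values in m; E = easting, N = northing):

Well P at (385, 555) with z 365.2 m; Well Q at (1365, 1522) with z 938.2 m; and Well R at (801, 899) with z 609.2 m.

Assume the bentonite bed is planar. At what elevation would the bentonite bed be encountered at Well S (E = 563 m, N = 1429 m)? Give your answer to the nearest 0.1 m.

461.2 m

Two edge vectors: Well P→Well Q = (980, 967, 573), Well P→Well R = (416, 344, 244).
Normal n = (Well P→Well Q) × (Well P→Well R) = (38836, -752, -65152).
So ∂z/∂E = −n_x/n_z = 0.596083 and ∂z/∂N = −n_y/n_z = −0.011542.
Intercept c from Well P: 365.2 − 229.49 + 6.41 = 142.11.
At (563, 1429): z = 335.6 − 16.5 + 142.11 = 461.2 m.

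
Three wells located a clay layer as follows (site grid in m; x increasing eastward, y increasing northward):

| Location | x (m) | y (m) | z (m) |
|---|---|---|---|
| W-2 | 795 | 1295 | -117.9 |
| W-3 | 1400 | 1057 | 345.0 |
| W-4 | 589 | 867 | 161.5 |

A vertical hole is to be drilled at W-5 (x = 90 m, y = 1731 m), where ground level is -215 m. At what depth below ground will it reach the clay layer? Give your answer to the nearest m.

579 m

Two edge vectors: W-2→W-3 = (605, -238, 462.9), W-2→W-4 = (-206, -428, 279.4).
Normal n = (W-2→W-3) × (W-2→W-4) = (131624, -264394.4, -307968).
So ∂z/∂x = −n_x/n_z = 0.42740 and ∂z/∂y = −n_y/n_z = −0.85851.
Intercept c from W-2: -117.9 − 339.78 + 1111.77 = 654.09.
At (90, 1731): z_contact = 38.5 − 1486.1 + 654.09 = -793.5 m.
Depth below ground = -215 − (-793.5) = 579 m.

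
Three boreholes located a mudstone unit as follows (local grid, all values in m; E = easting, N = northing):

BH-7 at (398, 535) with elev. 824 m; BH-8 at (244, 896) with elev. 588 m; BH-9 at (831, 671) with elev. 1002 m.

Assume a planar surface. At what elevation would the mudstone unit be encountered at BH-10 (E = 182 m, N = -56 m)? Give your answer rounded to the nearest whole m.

956 m

Two edge vectors: BH-7→BH-8 = (-154, 361, -236), BH-7→BH-9 = (433, 136, 178).
Normal n = (BH-7→BH-8) × (BH-7→BH-9) = (96354, -74776, -177257).
So ∂z/∂E = −n_x/n_z = 0.54358 and ∂z/∂N = −n_y/n_z = −0.42185.
Intercept c from BH-7: 824 − 216.35 + 225.69 = 833.34.
At (182, -56): z = 98.9 + 23.6 + 833.34 = 955.9 m.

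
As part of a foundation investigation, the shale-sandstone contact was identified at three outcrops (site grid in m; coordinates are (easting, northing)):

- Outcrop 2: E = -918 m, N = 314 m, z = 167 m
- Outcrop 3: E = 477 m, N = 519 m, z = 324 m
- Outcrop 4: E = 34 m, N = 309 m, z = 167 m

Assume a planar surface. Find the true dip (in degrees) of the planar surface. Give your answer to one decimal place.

Two edge vectors: Outcrop 2→Outcrop 3 = (1395, 205, 157), Outcrop 2→Outcrop 4 = (952, -5, 0).
Normal n = (Outcrop 2→Outcrop 3) × (Outcrop 2→Outcrop 4) = (785, 149464, -202135).
So ∂z/∂E = −n_x/n_z = 0.00388 and ∂z/∂N = −n_y/n_z = 0.73943.
Gradient magnitude |∇z| = √(a² + b²) = √(0.00002 + 0.54675) = 0.73944.
True dip = arctan(0.73944) = 36.5°, dipping toward S (azimuth ≈ 180°).

36.5°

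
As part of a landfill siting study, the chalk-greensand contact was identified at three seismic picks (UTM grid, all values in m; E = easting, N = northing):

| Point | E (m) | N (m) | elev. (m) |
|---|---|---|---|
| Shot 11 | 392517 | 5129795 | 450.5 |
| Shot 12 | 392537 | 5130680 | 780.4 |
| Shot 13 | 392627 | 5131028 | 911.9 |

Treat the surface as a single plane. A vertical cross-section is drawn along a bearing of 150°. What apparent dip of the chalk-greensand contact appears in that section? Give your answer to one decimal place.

Let the plane be z = a·E + b·N + c.
Shot 12−Shot 11: 20a + 885b = 329.9;  Shot 13−Shot 11: 110a + 1233b = 461.4.
Solving gives a = 0.02163, b = 0.37228.
Unit vector along 150° is (sin 150°, cos 150°) = (0.5000, -0.8660).
Slope in that direction = a·(0.5000) + b·(-0.8660) = −0.31159.
Apparent dip = arctan|0.31159| = 17.3° (true dip is 20.5°, so apparent ≤ true as expected).

17.3°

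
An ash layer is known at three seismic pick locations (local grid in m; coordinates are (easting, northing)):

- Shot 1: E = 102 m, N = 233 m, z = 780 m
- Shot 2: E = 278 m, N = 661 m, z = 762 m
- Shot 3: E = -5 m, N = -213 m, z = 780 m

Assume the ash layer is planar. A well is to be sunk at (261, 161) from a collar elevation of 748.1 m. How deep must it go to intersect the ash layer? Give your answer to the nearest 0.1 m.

11.4 m

Let the plane be z = a·E + b·N + c.
Shot 2−Shot 1: 176a + 428b = −18;  Shot 3−Shot 1: −107a − 446b = 0.
Solving gives a = −0.24550, b = 0.05890.
Then c = 780 − a·102 − b·233 = 791.32.
At (261, 161): z_contact = −64.08 + 9.48 + 791.32 = 736.72 m.
Depth below ground = 748.1 − 736.72 = 11.4 m.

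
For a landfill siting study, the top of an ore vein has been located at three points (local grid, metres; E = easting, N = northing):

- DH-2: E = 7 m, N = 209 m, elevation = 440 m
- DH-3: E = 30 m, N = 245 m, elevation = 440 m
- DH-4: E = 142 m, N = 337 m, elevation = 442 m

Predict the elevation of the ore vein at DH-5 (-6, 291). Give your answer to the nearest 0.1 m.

437.5 m

Let the plane be z = a·E + b·N + c.
DH-3−DH-2: 23a + 36b = 0;  DH-4−DH-2: 135a + 128b = 2.
Solving gives a = 0.03758, b = −0.02401.
Then c = 440 − a·7 − b·209 = 444.75.
At (-6, 291): z = −0.2 − 7.0 + 444.75 = 437.5 m.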